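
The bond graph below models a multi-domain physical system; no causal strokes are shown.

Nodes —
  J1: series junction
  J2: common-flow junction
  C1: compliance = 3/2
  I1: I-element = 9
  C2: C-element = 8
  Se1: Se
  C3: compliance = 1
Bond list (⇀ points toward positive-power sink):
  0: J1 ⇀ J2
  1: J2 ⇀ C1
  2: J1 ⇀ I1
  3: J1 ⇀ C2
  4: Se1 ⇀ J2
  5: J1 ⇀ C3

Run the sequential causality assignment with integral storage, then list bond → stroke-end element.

bond 0 |J1
bond 1 |J2
bond 2 |I1
bond 3 |J1
bond 4 |J2
bond 5 |J1

#4 →J2  (Se1 (Se) sets effort on bond)
#1 →J2  (C1: C, integral causality)
#0 →J1  (J2 needs exactly one f-in)
#2 →I1  (I1 outputs flow p/I1)
#3 →J1  (1-jn J1 has f-setter on 2)
#5 →J1  (1-jn J1 has f-setter on 2)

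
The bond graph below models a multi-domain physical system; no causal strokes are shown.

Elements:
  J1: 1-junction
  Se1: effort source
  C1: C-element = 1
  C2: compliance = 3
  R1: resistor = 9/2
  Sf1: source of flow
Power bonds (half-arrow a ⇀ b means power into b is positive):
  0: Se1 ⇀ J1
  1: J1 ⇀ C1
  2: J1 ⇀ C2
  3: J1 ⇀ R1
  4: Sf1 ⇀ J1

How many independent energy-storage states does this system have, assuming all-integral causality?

#0 →J1  (Se1: effort source, stroke at far end)
#4 →Sf1  (Sf1 fixes flow; stroke at Sf1)
#1 →J1  (1-jn J1 has f-setter on 4)
#2 →J1  (common-f at J1 fixed by 4)
#3 →J1  (1-jn J1 has f-setter on 4)

2  (C1, C2 all integral)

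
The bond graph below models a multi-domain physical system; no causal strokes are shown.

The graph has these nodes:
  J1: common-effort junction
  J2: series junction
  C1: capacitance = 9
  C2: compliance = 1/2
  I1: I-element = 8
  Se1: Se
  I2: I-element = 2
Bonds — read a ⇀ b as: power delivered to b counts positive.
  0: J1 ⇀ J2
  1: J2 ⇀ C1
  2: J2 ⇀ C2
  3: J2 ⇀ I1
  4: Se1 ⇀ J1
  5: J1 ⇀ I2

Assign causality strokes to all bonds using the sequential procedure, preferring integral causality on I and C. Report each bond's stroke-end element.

β0 →J2
β1 →J2
β2 →J2
β3 →I1
β4 →J1
β5 →I2

bond 4 |J1  (source Se1 imposes e)
bond 0 |J2  (0-jn J1 has e-setter on 4)
bond 5 |I2  (0-jn J1 has e-setter on 4)
bond 1 |J2  (prefer integral on C1)
bond 2 |J2  (C2: C, integral causality)
bond 3 |I1  (only one flow-in slot at J2)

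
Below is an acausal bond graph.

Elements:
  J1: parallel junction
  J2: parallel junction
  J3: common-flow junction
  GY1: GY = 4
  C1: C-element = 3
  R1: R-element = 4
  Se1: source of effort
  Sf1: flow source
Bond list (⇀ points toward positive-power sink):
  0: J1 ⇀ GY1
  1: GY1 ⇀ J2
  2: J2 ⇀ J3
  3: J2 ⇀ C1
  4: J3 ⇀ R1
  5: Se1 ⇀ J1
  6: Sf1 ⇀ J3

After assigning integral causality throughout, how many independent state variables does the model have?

1  (C1 all integral)

β5 →J1  (source Se1 imposes e)
β6 →Sf1  (Sf1 fixes flow; stroke at Sf1)
β0 →GY1  (common-e at J1 fixed by 5)
β2 →J3  (common-f at J3 fixed by 6)
β4 →J3  (J3: bond 6 brought flow, rest push out)
β1 →GY1  (GY1 both-in/both-out from 0)
β3 →J2  (only one effort-in slot at J2)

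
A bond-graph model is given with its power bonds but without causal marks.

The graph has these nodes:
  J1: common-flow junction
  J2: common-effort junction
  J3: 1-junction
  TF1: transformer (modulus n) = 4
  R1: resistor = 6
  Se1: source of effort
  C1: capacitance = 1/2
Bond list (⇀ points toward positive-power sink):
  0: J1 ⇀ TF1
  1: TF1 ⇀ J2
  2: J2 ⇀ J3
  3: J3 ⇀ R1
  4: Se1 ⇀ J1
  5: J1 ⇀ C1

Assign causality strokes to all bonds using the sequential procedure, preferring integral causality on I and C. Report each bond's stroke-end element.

bond 0 →TF1
bond 1 →J2
bond 2 →J3
bond 3 →R1
bond 4 →J1
bond 5 →J1

bond 4 stroke at J1  (Se1 fixes effort; stroke away)
bond 5 stroke at J1  (C1: C, integral causality)
bond 0 stroke at TF1  (only one flow-in slot at J1)
bond 1 stroke at J2  (TF TF1: opposite of bond 0)
bond 2 stroke at J3  (common-e at J2 fixed by 1)
bond 3 stroke at R1  (closing 1-jn rule on J3)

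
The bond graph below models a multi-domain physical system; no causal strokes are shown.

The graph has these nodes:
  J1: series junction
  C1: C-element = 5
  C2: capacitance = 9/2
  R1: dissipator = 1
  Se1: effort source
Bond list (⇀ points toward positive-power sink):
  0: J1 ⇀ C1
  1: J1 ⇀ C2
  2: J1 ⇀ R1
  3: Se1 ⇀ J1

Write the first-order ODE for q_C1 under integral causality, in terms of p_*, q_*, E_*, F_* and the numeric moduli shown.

b3 stroke at J1  (source Se1 imposes e)
b0 stroke at J1  (C1: C, integral causality)
b1 stroke at J1  (prefer integral on C2)
b2 stroke at R1  (closing 1-jn rule on J1)

dq_C1/dt = E_Se1 - q_C1/5 - 2*q_C2/9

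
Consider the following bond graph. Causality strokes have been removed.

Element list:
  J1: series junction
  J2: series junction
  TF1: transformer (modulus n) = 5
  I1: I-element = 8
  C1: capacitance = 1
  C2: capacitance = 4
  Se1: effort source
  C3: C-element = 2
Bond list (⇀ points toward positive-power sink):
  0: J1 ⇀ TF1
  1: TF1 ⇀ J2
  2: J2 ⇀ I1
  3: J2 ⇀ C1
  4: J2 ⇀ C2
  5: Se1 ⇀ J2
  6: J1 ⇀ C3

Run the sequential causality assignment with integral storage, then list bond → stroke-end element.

β5 →J2  (Se1 (Se) sets effort on bond)
β2 →I1  (prefer integral on I1)
β1 →J2  (1-jn J2 has f-setter on 2)
β3 →J2  (common-f at J2 fixed by 2)
β4 →J2  (J2 flow already set via bond 2)
β0 →TF1  (through TF1, causality passes straight; one stroke at TF1)
β6 →J1  (J1: bond 0 brought flow, rest push out)

bond 0 stroke at TF1
bond 1 stroke at J2
bond 2 stroke at I1
bond 3 stroke at J2
bond 4 stroke at J2
bond 5 stroke at J2
bond 6 stroke at J1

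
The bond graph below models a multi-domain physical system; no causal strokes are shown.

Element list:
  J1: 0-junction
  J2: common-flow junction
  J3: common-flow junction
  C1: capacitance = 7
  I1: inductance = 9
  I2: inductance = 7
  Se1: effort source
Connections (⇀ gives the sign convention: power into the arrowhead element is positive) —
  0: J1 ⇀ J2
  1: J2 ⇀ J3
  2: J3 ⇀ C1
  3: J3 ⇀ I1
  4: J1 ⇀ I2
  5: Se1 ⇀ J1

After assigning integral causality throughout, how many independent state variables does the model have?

#5 →J1  (Se1 fixes effort; stroke away)
#0 →J2  (common-e at J1 fixed by 5)
#4 →I2  (J1: bond 5 brought effort, rest push out)
#1 →J3  (closing 1-jn rule on J2)
#2 →J3  (prefer integral on C1)
#3 →I1  (J3: last free bond brings flow in)

3  (C1, I1, I2 all integral)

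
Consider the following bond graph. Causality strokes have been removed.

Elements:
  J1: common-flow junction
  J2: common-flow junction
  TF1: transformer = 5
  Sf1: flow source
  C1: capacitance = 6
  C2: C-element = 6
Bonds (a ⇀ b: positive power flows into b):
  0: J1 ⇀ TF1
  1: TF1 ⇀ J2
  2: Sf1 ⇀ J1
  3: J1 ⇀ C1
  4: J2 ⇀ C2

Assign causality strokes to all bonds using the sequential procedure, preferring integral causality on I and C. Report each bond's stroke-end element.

b0 stroke→J1
b1 stroke→TF1
b2 stroke→Sf1
b3 stroke→J1
b4 stroke→J2

bond 2 stroke at Sf1  (Sf1: flow source, stroke at near end)
bond 0 stroke at J1  (1-jn J1 has f-setter on 2)
bond 3 stroke at J1  (common-f at J1 fixed by 2)
bond 1 stroke at TF1  (TF TF1: opposite of bond 0)
bond 4 stroke at J2  (1-jn J2 has f-setter on 1)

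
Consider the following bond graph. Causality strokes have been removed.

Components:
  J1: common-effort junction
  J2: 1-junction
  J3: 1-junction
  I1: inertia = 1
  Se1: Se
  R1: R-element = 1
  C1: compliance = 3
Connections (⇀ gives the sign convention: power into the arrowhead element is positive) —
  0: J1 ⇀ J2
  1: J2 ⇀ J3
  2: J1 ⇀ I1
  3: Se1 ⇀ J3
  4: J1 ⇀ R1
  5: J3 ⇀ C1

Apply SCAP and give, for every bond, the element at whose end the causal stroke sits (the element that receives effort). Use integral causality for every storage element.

b0 stroke→J1
b1 stroke→J2
b2 stroke→I1
b3 stroke→J3
b4 stroke→R1
b5 stroke→J3

bond 3 |J3  (Se1 (Se) sets effort on bond)
bond 2 |I1  (I1 integral (f out))
bond 5 |J3  (C1: C, integral causality)
bond 1 |J2  (J3 needs exactly one f-in)
bond 0 |J1  (only one flow-in slot at J2)
bond 4 |R1  (common-e at J1 fixed by 0)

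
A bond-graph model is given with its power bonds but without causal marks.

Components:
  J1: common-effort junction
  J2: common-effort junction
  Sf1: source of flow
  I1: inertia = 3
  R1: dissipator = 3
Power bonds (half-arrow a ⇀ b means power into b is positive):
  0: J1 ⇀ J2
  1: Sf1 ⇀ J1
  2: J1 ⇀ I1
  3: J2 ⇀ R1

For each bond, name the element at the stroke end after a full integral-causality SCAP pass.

β0 |J1
β1 |Sf1
β2 |I1
β3 |J2

b1 →Sf1  (Sf1: flow source, stroke at near end)
b2 →I1  (I1: I, integral causality)
b0 →J1  (J1: last free bond brings effort in)
b3 →J2  (J2 needs exactly one e-in)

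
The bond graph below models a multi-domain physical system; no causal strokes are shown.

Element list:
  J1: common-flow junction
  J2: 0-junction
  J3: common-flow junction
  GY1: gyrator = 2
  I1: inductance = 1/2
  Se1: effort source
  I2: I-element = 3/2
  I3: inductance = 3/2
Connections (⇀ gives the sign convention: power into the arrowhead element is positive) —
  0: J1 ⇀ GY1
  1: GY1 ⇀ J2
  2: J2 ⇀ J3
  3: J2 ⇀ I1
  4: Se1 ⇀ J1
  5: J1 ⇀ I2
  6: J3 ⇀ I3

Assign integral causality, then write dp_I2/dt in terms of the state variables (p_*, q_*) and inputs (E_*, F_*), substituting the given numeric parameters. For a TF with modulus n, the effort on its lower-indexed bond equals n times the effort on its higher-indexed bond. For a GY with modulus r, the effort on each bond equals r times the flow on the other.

bond 4 stroke→J1  (Se1: effort source, stroke at far end)
bond 3 stroke→I1  (prefer integral on I1)
bond 5 stroke→I2  (prefer integral on I2)
bond 0 stroke→J1  (1-jn J1 has f-setter on 5)
bond 1 stroke→J2  (through GY1, causality inverts; strokes same side of GY1)
bond 2 stroke→J3  (J2 effort already set via bond 1)
bond 6 stroke→I3  (J3 needs exactly one f-in)

dp_I2/dt = E_Se1 - 4*p_I1 - 4*p_I3/3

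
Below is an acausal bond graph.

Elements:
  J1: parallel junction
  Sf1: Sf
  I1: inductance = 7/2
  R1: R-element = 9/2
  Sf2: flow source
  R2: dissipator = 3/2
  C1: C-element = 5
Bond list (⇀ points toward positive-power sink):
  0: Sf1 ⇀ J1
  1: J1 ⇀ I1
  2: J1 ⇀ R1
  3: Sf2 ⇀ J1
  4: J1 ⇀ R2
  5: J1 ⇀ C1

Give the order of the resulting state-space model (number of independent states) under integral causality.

β0 |Sf1  (Sf1: flow source, stroke at near end)
β3 |Sf2  (Sf2 fixes flow; stroke at Sf2)
β1 |I1  (prefer integral on I1)
β5 |J1  (C1 outputs effort q/C1)
β2 |R1  (J1 effort already set via bond 5)
β4 |R2  (0-jn J1 has e-setter on 5)

2  (C1, I1 all integral)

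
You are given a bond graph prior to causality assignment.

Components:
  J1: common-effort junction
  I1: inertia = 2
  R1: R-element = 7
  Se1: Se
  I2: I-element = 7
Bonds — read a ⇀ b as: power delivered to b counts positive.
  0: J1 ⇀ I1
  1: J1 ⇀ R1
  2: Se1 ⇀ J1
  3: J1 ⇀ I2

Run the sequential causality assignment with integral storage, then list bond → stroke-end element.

β2 stroke at J1  (source Se1 imposes e)
β0 stroke at I1  (J1 effort already set via bond 2)
β1 stroke at R1  (0-jn J1 has e-setter on 2)
β3 stroke at I2  (J1: bond 2 brought effort, rest push out)

#0 stroke at I1
#1 stroke at R1
#2 stroke at J1
#3 stroke at I2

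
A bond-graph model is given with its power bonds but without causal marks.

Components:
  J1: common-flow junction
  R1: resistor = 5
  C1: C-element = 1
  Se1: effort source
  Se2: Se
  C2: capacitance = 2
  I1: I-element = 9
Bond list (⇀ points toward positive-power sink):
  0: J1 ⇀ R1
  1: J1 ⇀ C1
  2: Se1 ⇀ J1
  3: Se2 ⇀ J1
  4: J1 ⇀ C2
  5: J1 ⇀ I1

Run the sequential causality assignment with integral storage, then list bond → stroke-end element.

#0 stroke→J1
#1 stroke→J1
#2 stroke→J1
#3 stroke→J1
#4 stroke→J1
#5 stroke→I1

b2 stroke→J1  (source Se1 imposes e)
b3 stroke→J1  (source Se2 imposes e)
b1 stroke→J1  (C1: C, integral causality)
b4 stroke→J1  (C2 integral (e out))
b5 stroke→I1  (prefer integral on I1)
b0 stroke→J1  (J1: bond 5 brought flow, rest push out)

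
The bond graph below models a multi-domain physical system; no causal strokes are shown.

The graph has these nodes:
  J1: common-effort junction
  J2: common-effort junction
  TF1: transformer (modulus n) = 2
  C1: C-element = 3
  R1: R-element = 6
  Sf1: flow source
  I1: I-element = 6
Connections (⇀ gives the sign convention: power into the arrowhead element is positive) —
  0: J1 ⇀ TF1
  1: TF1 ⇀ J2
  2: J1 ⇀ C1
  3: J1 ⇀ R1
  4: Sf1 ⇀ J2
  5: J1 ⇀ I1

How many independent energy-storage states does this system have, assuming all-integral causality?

β4 stroke→Sf1  (Sf1 (Sf) sets flow on bond)
β1 stroke→J2  (J2: last free bond brings effort in)
β0 stroke→TF1  (TF TF1: opposite of bond 1)
β2 stroke→J1  (C1 integral (e out))
β3 stroke→R1  (0-jn J1 has e-setter on 2)
β5 stroke→I1  (common-e at J1 fixed by 2)

2  (C1, I1 all integral)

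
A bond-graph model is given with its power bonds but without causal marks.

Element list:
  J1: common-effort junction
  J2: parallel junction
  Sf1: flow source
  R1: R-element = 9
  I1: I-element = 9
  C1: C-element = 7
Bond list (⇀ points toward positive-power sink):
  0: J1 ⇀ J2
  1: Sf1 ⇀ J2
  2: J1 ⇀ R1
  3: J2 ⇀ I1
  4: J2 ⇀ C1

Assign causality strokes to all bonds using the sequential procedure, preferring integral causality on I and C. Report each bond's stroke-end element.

β1 stroke→Sf1  (Sf1 (Sf) sets flow on bond)
β3 stroke→I1  (I1 integral (f out))
β4 stroke→J2  (C1: C, integral causality)
β0 stroke→J1  (common-e at J2 fixed by 4)
β2 stroke→R1  (common-e at J1 fixed by 0)

b0 →J1
b1 →Sf1
b2 →R1
b3 →I1
b4 →J2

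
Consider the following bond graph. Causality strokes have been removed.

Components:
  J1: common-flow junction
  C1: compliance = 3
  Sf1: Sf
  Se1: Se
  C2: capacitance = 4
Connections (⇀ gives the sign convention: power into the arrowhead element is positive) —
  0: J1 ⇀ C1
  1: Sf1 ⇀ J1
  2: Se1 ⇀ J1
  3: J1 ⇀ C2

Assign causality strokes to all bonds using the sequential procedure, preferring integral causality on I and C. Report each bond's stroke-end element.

b0 →J1
b1 →Sf1
b2 →J1
b3 →J1

β1 stroke→Sf1  (source Sf1 imposes f)
β2 stroke→J1  (source Se1 imposes e)
β0 stroke→J1  (J1 flow already set via bond 1)
β3 stroke→J1  (1-jn J1 has f-setter on 1)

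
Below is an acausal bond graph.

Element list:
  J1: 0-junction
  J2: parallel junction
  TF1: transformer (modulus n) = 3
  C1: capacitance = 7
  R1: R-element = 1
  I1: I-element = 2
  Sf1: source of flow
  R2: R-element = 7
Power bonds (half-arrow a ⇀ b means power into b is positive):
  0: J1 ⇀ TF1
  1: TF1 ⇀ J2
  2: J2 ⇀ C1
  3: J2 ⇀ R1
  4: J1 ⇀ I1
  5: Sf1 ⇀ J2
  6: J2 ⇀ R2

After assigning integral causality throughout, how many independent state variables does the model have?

2  (C1, I1 all integral)

b5 stroke→Sf1  (Sf1 (Sf) sets flow on bond)
b2 stroke→J2  (C1 integral (e out))
b1 stroke→TF1  (common-e at J2 fixed by 2)
b3 stroke→R1  (J2 effort already set via bond 2)
b6 stroke→R2  (common-e at J2 fixed by 2)
b0 stroke→J1  (through TF1, causality passes straight; one stroke at TF1)
b4 stroke→I1  (0-jn J1 has e-setter on 0)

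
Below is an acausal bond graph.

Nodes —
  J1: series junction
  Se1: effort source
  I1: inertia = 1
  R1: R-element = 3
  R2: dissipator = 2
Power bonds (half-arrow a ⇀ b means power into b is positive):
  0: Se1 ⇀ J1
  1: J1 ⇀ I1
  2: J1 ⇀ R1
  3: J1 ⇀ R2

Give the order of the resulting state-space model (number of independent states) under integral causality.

b0 stroke at J1  (Se1 (Se) sets effort on bond)
b1 stroke at I1  (prefer integral on I1)
b2 stroke at J1  (J1 flow already set via bond 1)
b3 stroke at J1  (J1: bond 1 brought flow, rest push out)

1  (I1 all integral)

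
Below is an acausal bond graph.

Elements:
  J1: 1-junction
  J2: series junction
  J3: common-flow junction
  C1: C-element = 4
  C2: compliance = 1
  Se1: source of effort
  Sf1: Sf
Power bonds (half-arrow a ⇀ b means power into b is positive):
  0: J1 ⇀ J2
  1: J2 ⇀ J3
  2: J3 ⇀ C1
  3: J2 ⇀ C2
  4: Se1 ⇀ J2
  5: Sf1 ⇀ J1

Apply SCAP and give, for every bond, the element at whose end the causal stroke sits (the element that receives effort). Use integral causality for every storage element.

#4 stroke at J2  (Se1 (Se) sets effort on bond)
#5 stroke at Sf1  (Sf1: flow source, stroke at near end)
#0 stroke at J1  (1-jn J1 has f-setter on 5)
#1 stroke at J2  (common-f at J2 fixed by 0)
#3 stroke at J2  (J2: bond 0 brought flow, rest push out)
#2 stroke at J3  (1-jn J3 has f-setter on 1)

β0 →J1
β1 →J2
β2 →J3
β3 →J2
β4 →J2
β5 →Sf1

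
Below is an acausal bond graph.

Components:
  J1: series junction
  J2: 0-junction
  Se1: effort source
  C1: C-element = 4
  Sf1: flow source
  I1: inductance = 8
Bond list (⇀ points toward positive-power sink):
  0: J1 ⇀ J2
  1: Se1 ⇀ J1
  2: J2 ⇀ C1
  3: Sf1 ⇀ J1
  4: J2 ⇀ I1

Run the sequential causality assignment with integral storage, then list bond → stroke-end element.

β0 stroke at J1
β1 stroke at J1
β2 stroke at J2
β3 stroke at Sf1
β4 stroke at I1

#1 stroke→J1  (source Se1 imposes e)
#3 stroke→Sf1  (Sf1 fixes flow; stroke at Sf1)
#0 stroke→J1  (common-f at J1 fixed by 3)
#2 stroke→J2  (C1 outputs effort q/C1)
#4 stroke→I1  (common-e at J2 fixed by 2)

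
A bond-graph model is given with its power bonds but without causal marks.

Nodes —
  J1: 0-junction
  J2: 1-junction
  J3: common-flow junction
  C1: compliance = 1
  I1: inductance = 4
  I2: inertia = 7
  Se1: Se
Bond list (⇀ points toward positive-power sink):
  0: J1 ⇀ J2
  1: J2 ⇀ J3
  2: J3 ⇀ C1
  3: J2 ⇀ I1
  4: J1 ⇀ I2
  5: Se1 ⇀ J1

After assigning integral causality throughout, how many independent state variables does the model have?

3  (C1, I1, I2 all integral)

β5 stroke→J1  (Se1 fixes effort; stroke away)
β0 stroke→J2  (common-e at J1 fixed by 5)
β4 stroke→I2  (common-e at J1 fixed by 5)
β2 stroke→J3  (C1 integral (e out))
β1 stroke→J2  (only one flow-in slot at J3)
β3 stroke→I1  (J2 needs exactly one f-in)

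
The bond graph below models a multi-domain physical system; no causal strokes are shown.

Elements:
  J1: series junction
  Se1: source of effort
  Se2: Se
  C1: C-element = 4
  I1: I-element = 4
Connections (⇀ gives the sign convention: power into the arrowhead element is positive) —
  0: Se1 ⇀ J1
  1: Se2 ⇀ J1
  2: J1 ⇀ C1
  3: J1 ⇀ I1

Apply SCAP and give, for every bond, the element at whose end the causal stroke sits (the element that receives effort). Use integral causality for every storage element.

β0 →J1
β1 →J1
β2 →J1
β3 →I1

#0 |J1  (Se1 fixes effort; stroke away)
#1 |J1  (Se2 fixes effort; stroke away)
#2 |J1  (C1 outputs effort q/C1)
#3 |I1  (J1 needs exactly one f-in)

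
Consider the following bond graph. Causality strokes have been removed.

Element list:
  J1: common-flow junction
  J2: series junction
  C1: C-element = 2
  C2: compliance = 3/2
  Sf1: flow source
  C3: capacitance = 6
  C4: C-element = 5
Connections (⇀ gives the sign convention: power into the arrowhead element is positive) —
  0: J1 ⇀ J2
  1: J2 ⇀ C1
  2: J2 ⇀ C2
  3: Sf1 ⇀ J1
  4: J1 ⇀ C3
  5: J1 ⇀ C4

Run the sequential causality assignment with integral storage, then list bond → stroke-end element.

bond 0 →J1
bond 1 →J2
bond 2 →J2
bond 3 →Sf1
bond 4 →J1
bond 5 →J1

β3 stroke→Sf1  (Sf1 fixes flow; stroke at Sf1)
β0 stroke→J1  (common-f at J1 fixed by 3)
β4 stroke→J1  (J1: bond 3 brought flow, rest push out)
β5 stroke→J1  (common-f at J1 fixed by 3)
β1 stroke→J2  (1-jn J2 has f-setter on 0)
β2 stroke→J2  (1-jn J2 has f-setter on 0)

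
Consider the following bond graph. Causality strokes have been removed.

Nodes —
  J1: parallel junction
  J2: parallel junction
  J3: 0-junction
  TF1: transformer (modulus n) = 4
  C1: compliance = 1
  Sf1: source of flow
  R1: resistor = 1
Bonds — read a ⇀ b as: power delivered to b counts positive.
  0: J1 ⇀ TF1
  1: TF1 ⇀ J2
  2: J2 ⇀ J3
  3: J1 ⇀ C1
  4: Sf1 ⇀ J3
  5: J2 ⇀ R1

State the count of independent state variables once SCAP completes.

bond 4 stroke at Sf1  (Sf1 fixes flow; stroke at Sf1)
bond 2 stroke at J3  (J3: last free bond brings effort in)
bond 3 stroke at J1  (C1 outputs effort q/C1)
bond 0 stroke at TF1  (J1: bond 3 brought effort, rest push out)
bond 1 stroke at J2  (TF1: transformer flips bond 0)
bond 5 stroke at R1  (0-jn J2 has e-setter on 1)

1  (C1 all integral)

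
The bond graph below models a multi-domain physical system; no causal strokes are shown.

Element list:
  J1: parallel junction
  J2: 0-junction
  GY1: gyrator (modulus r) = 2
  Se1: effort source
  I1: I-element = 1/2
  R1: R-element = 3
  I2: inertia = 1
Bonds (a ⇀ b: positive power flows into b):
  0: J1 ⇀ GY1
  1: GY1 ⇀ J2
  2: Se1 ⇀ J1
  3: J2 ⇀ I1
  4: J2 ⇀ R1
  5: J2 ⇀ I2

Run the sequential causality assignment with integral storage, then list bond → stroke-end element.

bond 0 →GY1
bond 1 →GY1
bond 2 →J1
bond 3 →I1
bond 4 →J2
bond 5 →I2

bond 2 →J1  (source Se1 imposes e)
bond 0 →GY1  (common-e at J1 fixed by 2)
bond 1 →GY1  (GY1: gyrator matches bond 0)
bond 3 →I1  (I1 integral (f out))
bond 5 →I2  (I2: I, integral causality)
bond 4 →J2  (only one effort-in slot at J2)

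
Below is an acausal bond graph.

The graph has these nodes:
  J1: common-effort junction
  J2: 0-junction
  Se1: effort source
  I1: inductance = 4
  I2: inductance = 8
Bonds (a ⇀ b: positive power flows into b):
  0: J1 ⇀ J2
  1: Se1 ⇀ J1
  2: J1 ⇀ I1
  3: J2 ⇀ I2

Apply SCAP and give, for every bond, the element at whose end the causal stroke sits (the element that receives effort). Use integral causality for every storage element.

b0 →J2
b1 →J1
b2 →I1
b3 →I2

bond 1 |J1  (Se1 (Se) sets effort on bond)
bond 0 |J2  (common-e at J1 fixed by 1)
bond 2 |I1  (J1 effort already set via bond 1)
bond 3 |I2  (J2 effort already set via bond 0)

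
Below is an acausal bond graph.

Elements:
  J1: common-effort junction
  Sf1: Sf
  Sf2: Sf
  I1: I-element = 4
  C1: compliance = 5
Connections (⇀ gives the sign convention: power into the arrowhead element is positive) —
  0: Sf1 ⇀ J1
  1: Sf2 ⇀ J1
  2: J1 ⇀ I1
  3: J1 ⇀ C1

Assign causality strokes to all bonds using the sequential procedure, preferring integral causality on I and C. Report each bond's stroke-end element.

bond 0 |Sf1  (Sf1 (Sf) sets flow on bond)
bond 1 |Sf2  (Sf2 fixes flow; stroke at Sf2)
bond 2 |I1  (I1 integral (f out))
bond 3 |J1  (J1: last free bond brings effort in)

bond 0 stroke at Sf1
bond 1 stroke at Sf2
bond 2 stroke at I1
bond 3 stroke at J1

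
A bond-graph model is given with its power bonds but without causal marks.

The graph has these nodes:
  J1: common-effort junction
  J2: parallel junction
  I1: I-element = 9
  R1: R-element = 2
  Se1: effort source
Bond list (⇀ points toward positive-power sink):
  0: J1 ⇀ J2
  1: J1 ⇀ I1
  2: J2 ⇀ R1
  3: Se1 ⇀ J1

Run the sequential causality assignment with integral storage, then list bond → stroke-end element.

bond 0 stroke→J2
bond 1 stroke→I1
bond 2 stroke→R1
bond 3 stroke→J1

#3 →J1  (source Se1 imposes e)
#0 →J2  (J1: bond 3 brought effort, rest push out)
#1 →I1  (J1 effort already set via bond 3)
#2 →R1  (common-e at J2 fixed by 0)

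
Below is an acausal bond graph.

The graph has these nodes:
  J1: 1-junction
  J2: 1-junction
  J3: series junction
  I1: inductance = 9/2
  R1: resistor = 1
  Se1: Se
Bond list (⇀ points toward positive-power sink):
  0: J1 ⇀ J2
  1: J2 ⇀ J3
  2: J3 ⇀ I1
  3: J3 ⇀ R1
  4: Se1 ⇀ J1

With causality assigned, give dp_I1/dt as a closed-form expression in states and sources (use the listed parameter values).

bond 4 |J1  (Se1: effort source, stroke at far end)
bond 0 |J2  (J1 needs exactly one f-in)
bond 1 |J3  (closing 1-jn rule on J2)
bond 2 |I1  (I1: I, integral causality)
bond 3 |J3  (J3: bond 2 brought flow, rest push out)

dp_I1/dt = E_Se1 - 2*p_I1/9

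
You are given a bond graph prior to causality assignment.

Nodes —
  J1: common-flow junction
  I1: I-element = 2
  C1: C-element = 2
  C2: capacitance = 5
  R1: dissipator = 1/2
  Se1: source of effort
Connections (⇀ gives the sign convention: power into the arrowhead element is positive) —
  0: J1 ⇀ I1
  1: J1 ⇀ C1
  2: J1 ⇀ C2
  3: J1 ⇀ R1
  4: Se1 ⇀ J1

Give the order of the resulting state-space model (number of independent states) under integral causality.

3  (C1, C2, I1 all integral)

bond 4 |J1  (source Se1 imposes e)
bond 0 |I1  (prefer integral on I1)
bond 1 |J1  (J1: bond 0 brought flow, rest push out)
bond 2 |J1  (J1 flow already set via bond 0)
bond 3 |J1  (common-f at J1 fixed by 0)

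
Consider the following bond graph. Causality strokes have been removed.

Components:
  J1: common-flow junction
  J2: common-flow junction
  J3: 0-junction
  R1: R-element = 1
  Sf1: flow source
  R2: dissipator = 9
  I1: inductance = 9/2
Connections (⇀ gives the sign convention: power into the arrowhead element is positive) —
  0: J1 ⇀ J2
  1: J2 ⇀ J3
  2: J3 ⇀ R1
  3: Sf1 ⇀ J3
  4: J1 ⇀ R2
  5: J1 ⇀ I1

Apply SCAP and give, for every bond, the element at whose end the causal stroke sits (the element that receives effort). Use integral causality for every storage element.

bond 3 stroke→Sf1  (Sf1: flow source, stroke at near end)
bond 5 stroke→I1  (I1 integral (f out))
bond 0 stroke→J1  (common-f at J1 fixed by 5)
bond 4 stroke→J1  (J1 flow already set via bond 5)
bond 1 stroke→J2  (J2 flow already set via bond 0)
bond 2 stroke→J3  (closing 0-jn rule on J3)

#0 →J1
#1 →J2
#2 →J3
#3 →Sf1
#4 →J1
#5 →I1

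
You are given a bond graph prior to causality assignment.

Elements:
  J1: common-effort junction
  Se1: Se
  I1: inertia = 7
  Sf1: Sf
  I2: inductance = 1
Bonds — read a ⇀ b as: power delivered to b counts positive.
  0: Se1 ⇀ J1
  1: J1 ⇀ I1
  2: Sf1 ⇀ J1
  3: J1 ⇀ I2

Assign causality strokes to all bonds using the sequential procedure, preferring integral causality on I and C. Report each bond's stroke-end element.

#0 stroke at J1  (Se1 (Se) sets effort on bond)
#2 stroke at Sf1  (Sf1 (Sf) sets flow on bond)
#1 stroke at I1  (J1 effort already set via bond 0)
#3 stroke at I2  (common-e at J1 fixed by 0)

β0 →J1
β1 →I1
β2 →Sf1
β3 →I2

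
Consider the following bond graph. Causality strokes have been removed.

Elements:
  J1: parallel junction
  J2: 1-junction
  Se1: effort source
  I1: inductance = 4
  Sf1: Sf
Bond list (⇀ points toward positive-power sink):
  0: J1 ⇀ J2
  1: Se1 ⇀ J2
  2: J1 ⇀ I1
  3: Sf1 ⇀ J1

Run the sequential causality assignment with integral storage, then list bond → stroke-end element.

#1 |J2  (source Se1 imposes e)
#3 |Sf1  (source Sf1 imposes f)
#0 |J1  (only one flow-in slot at J2)
#2 |I1  (common-e at J1 fixed by 0)

bond 0 |J1
bond 1 |J2
bond 2 |I1
bond 3 |Sf1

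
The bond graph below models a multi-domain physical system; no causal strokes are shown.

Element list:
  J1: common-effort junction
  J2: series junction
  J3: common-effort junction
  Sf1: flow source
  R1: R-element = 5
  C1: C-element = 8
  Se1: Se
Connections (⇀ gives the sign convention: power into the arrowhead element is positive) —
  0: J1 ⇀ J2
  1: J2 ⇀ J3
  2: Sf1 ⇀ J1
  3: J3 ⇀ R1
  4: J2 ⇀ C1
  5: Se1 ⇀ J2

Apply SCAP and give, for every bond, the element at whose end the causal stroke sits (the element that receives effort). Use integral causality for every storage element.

b2 →Sf1  (Sf1 fixes flow; stroke at Sf1)
b5 →J2  (Se1: effort source, stroke at far end)
b0 →J1  (closing 0-jn rule on J1)
b1 →J2  (J2: bond 0 brought flow, rest push out)
b4 →J2  (1-jn J2 has f-setter on 0)
b3 →J3  (J3: last free bond brings effort in)

b0 stroke→J1
b1 stroke→J2
b2 stroke→Sf1
b3 stroke→J3
b4 stroke→J2
b5 stroke→J2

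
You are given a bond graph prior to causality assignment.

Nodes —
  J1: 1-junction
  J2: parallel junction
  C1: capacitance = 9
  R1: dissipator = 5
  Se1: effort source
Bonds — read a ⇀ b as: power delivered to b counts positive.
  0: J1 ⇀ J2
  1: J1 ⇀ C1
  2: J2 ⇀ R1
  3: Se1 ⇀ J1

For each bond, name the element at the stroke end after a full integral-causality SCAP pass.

#3 |J1  (Se1 fixes effort; stroke away)
#1 |J1  (C1 integral (e out))
#0 |J2  (closing 1-jn rule on J1)
#2 |R1  (common-e at J2 fixed by 0)

bond 0 stroke→J2
bond 1 stroke→J1
bond 2 stroke→R1
bond 3 stroke→J1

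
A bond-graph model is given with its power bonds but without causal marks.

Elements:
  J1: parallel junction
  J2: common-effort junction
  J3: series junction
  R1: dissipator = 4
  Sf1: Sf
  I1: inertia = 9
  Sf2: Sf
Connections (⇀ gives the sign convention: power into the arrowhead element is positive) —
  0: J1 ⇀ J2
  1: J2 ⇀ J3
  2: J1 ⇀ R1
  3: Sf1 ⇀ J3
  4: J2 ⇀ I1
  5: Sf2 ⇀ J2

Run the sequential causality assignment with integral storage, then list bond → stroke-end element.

#3 stroke at Sf1  (Sf1: flow source, stroke at near end)
#5 stroke at Sf2  (source Sf2 imposes f)
#1 stroke at J3  (J3: bond 3 brought flow, rest push out)
#4 stroke at I1  (I1 integral (f out))
#0 stroke at J2  (closing 0-jn rule on J2)
#2 stroke at J1  (J1: last free bond brings effort in)

β0 stroke at J2
β1 stroke at J3
β2 stroke at J1
β3 stroke at Sf1
β4 stroke at I1
β5 stroke at Sf2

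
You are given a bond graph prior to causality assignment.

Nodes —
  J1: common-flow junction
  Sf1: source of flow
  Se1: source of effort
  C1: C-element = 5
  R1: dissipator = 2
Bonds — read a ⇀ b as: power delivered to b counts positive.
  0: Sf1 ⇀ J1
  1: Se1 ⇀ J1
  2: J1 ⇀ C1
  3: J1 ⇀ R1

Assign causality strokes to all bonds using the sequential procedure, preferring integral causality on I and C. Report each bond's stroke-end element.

#0 |Sf1
#1 |J1
#2 |J1
#3 |J1

bond 0 stroke at Sf1  (Sf1 fixes flow; stroke at Sf1)
bond 1 stroke at J1  (source Se1 imposes e)
bond 2 stroke at J1  (1-jn J1 has f-setter on 0)
bond 3 stroke at J1  (J1 flow already set via bond 0)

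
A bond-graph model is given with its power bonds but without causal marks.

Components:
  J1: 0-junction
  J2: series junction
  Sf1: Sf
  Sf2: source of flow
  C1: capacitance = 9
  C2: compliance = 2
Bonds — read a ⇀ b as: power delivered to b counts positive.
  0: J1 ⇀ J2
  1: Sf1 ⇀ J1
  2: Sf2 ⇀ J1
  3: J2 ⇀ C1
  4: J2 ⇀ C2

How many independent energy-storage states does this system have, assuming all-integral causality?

2  (C1, C2 all integral)

b1 stroke at Sf1  (Sf1 (Sf) sets flow on bond)
b2 stroke at Sf2  (source Sf2 imposes f)
b0 stroke at J1  (closing 0-jn rule on J1)
b3 stroke at J2  (common-f at J2 fixed by 0)
b4 stroke at J2  (1-jn J2 has f-setter on 0)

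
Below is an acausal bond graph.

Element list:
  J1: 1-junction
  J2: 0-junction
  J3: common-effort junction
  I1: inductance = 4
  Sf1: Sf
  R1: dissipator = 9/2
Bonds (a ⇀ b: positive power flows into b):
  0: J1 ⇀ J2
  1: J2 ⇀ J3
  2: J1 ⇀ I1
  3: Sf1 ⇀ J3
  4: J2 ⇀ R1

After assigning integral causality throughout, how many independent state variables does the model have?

1  (I1 all integral)

b3 |Sf1  (source Sf1 imposes f)
b1 |J3  (only one effort-in slot at J3)
b2 |I1  (I1 outputs flow p/I1)
b0 |J1  (common-f at J1 fixed by 2)
b4 |J2  (J2: last free bond brings effort in)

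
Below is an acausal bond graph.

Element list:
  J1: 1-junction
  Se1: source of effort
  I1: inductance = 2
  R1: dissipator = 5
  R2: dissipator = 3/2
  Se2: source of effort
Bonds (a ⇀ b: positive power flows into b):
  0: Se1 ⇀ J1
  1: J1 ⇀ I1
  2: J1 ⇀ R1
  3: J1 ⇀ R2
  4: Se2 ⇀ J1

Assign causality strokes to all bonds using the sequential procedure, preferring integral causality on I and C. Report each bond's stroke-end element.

b0 |J1
b1 |I1
b2 |J1
b3 |J1
b4 |J1

b0 stroke at J1  (source Se1 imposes e)
b4 stroke at J1  (Se2: effort source, stroke at far end)
b1 stroke at I1  (I1: I, integral causality)
b2 stroke at J1  (J1: bond 1 brought flow, rest push out)
b3 stroke at J1  (common-f at J1 fixed by 1)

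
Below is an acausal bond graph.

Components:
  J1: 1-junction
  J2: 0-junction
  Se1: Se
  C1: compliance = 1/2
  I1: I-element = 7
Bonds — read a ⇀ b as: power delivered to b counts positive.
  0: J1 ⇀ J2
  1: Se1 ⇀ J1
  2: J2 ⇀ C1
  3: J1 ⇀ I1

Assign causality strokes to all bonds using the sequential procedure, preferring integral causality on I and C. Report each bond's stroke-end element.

b1 stroke at J1  (Se1: effort source, stroke at far end)
b2 stroke at J2  (prefer integral on C1)
b0 stroke at J1  (J2: bond 2 brought effort, rest push out)
b3 stroke at I1  (J1 needs exactly one f-in)

b0 →J1
b1 →J1
b2 →J2
b3 →I1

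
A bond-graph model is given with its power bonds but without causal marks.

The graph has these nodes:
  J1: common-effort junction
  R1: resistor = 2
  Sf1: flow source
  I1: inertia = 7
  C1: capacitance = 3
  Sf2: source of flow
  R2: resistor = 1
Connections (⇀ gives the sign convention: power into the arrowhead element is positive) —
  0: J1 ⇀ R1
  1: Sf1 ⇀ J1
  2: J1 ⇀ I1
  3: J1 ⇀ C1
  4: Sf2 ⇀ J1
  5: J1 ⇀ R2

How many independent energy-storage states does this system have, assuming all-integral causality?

#1 stroke at Sf1  (Sf1 (Sf) sets flow on bond)
#4 stroke at Sf2  (source Sf2 imposes f)
#2 stroke at I1  (I1: I, integral causality)
#3 stroke at J1  (C1: C, integral causality)
#0 stroke at R1  (J1 effort already set via bond 3)
#5 stroke at R2  (0-jn J1 has e-setter on 3)

2  (C1, I1 all integral)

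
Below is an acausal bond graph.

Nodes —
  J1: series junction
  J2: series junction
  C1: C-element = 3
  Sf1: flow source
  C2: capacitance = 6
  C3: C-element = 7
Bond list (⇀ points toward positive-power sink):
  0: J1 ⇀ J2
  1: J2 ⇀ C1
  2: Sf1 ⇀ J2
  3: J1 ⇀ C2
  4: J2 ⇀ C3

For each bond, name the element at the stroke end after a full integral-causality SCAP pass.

β0 |J2
β1 |J2
β2 |Sf1
β3 |J1
β4 |J2

bond 2 stroke at Sf1  (Sf1 (Sf) sets flow on bond)
bond 0 stroke at J2  (J2 flow already set via bond 2)
bond 1 stroke at J2  (1-jn J2 has f-setter on 2)
bond 4 stroke at J2  (1-jn J2 has f-setter on 2)
bond 3 stroke at J1  (J1 flow already set via bond 0)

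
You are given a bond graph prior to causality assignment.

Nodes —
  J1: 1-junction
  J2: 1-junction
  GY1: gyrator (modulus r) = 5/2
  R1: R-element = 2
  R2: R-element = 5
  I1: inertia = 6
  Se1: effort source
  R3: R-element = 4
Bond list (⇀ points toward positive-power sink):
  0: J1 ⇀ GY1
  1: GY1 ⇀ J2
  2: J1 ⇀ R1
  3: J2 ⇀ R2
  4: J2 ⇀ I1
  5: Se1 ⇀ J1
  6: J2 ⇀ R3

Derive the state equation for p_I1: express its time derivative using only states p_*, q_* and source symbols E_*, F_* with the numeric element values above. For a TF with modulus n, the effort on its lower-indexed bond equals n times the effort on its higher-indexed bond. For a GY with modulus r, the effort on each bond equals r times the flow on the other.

dp_I1/dt = 5*E_Se1/4 - 97*p_I1/48

b5 stroke→J1  (Se1: effort source, stroke at far end)
b4 stroke→I1  (I1: I, integral causality)
b1 stroke→J2  (J2 flow already set via bond 4)
b3 stroke→J2  (1-jn J2 has f-setter on 4)
b6 stroke→J2  (J2 flow already set via bond 4)
b0 stroke→J1  (GY GY1: same side as bond 1)
b2 stroke→R1  (J1: last free bond brings flow in)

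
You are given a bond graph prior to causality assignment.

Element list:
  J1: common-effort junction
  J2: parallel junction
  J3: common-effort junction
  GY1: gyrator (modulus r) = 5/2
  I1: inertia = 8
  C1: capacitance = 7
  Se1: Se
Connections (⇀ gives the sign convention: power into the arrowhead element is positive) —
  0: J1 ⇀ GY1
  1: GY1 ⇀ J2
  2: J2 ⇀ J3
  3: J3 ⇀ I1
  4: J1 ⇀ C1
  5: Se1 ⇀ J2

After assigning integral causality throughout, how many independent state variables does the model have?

2  (C1, I1 all integral)

b5 →J2  (Se1 fixes effort; stroke away)
b1 →GY1  (J2 effort already set via bond 5)
b2 →J3  (J2: bond 5 brought effort, rest push out)
b3 →I1  (J3 effort already set via bond 2)
b0 →GY1  (GY GY1: same side as bond 1)
b4 →J1  (only one effort-in slot at J1)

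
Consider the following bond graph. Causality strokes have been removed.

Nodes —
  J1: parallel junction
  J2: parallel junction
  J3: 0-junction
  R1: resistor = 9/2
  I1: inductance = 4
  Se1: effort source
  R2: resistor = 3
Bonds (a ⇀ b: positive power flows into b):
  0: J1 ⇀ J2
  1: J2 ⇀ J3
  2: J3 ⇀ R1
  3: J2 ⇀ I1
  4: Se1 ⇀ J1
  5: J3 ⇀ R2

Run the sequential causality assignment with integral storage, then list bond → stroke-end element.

bond 0 stroke at J2
bond 1 stroke at J3
bond 2 stroke at R1
bond 3 stroke at I1
bond 4 stroke at J1
bond 5 stroke at R2

β4 stroke at J1  (Se1 fixes effort; stroke away)
β0 stroke at J2  (common-e at J1 fixed by 4)
β1 stroke at J3  (common-e at J2 fixed by 0)
β3 stroke at I1  (J2: bond 0 brought effort, rest push out)
β2 stroke at R1  (J3 effort already set via bond 1)
β5 stroke at R2  (J3 effort already set via bond 1)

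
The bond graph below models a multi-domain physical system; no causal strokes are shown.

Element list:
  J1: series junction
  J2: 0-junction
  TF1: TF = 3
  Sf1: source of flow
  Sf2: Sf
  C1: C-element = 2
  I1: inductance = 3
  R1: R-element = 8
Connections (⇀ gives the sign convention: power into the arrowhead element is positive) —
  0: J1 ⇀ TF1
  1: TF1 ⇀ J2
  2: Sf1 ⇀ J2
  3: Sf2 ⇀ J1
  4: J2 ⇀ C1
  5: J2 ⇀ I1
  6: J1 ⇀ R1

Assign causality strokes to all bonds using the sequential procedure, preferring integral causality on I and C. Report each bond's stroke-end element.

#2 |Sf1  (Sf1: flow source, stroke at near end)
#3 |Sf2  (source Sf2 imposes f)
#0 |J1  (1-jn J1 has f-setter on 3)
#6 |J1  (common-f at J1 fixed by 3)
#1 |TF1  (TF1: transformer flips bond 0)
#4 |J2  (C1 integral (e out))
#5 |I1  (J2: bond 4 brought effort, rest push out)

bond 0 |J1
bond 1 |TF1
bond 2 |Sf1
bond 3 |Sf2
bond 4 |J2
bond 5 |I1
bond 6 |J1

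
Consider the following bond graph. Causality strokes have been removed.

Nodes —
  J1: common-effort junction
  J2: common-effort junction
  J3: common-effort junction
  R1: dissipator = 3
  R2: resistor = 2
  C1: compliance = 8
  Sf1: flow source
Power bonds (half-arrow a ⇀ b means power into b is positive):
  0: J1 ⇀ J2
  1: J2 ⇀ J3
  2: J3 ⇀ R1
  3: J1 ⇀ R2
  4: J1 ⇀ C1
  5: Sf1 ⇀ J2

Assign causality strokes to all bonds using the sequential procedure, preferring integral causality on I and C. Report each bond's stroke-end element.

#5 |Sf1  (source Sf1 imposes f)
#4 |J1  (C1: C, integral causality)
#0 |J2  (J1 effort already set via bond 4)
#3 |R2  (0-jn J1 has e-setter on 4)
#1 |J3  (0-jn J2 has e-setter on 0)
#2 |R1  (common-e at J3 fixed by 1)

bond 0 →J2
bond 1 →J3
bond 2 →R1
bond 3 →R2
bond 4 →J1
bond 5 →Sf1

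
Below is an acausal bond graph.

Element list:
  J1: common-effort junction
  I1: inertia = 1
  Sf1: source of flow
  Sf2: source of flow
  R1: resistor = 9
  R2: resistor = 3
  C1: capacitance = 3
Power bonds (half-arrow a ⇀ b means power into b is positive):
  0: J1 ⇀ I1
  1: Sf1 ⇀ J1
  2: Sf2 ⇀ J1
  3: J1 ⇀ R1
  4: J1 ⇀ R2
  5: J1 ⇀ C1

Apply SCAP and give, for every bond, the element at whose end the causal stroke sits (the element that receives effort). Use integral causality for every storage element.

b1 stroke at Sf1  (Sf1: flow source, stroke at near end)
b2 stroke at Sf2  (Sf2 (Sf) sets flow on bond)
b0 stroke at I1  (I1: I, integral causality)
b5 stroke at J1  (C1: C, integral causality)
b3 stroke at R1  (J1: bond 5 brought effort, rest push out)
b4 stroke at R2  (0-jn J1 has e-setter on 5)

β0 stroke at I1
β1 stroke at Sf1
β2 stroke at Sf2
β3 stroke at R1
β4 stroke at R2
β5 stroke at J1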